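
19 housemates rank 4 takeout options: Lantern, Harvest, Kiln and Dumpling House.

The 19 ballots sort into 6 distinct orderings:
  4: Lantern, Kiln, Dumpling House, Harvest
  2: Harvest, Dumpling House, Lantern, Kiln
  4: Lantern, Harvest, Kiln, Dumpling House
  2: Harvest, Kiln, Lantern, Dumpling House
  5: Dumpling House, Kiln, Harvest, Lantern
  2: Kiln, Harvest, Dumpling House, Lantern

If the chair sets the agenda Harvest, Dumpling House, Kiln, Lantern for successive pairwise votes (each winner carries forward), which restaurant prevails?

Lantern

Round 1: Harvest vs Dumpling House — 10–9, Harvest advances.
Round 2: Harvest vs Kiln — 8–11, Kiln advances.
Round 3: Kiln vs Lantern — 9–10, Lantern advances.
Lantern survives the agenda.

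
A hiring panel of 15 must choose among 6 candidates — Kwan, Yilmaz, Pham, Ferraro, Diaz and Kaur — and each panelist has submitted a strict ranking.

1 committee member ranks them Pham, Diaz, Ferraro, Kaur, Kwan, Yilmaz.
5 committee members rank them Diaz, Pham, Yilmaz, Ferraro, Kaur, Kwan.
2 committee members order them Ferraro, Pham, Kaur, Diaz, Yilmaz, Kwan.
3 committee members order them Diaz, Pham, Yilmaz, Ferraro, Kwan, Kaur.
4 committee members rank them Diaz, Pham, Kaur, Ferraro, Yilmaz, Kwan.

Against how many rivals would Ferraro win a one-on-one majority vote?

Ferraro against each rival (15 committee members):
Ferraro vs Kwan: Ferraro wins 15–0.
Ferraro vs Yilmaz: 1+2+4 = 7 for Ferraro, 8 for Yilmaz — Yilmaz by 8–7.
Ferraro–Pham: Pham 13–2.
Ferraro vs Diaz: Diaz wins 13–2.
Ferraro–Kaur: Ferraro 11–4.
Ferraro beats Kwan, Kaur; loses to Yilmaz, Pham, Diaz — 2 pairwise wins.

2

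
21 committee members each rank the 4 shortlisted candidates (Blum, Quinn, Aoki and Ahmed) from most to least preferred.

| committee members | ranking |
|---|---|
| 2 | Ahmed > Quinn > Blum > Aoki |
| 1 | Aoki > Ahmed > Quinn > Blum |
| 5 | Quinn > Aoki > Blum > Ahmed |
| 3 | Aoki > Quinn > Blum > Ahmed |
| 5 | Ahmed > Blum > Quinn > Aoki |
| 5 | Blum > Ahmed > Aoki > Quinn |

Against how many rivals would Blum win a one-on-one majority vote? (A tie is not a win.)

2

Blum against each rival (21 committee members):
Blum vs Quinn: Blum is ranked higher on 5+5 = 10 ballots, Quinn on 11. Quinn wins 11–10.
Blum–Aoki: Blum 12–9.
Blum vs Ahmed: Blum is ranked higher on 5+3+5 = 13 ballots, Ahmed on 8. Blum wins 13–8.
Blum beats Aoki, Ahmed; loses to Quinn — 2 pairwise wins.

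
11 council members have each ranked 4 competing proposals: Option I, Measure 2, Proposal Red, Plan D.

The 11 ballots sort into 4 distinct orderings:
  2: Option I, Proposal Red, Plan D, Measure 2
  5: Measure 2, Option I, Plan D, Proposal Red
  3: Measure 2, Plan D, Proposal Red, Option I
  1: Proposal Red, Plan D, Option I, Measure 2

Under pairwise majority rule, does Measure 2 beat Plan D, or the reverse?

Ballots ranking Measure 2 above Plan D: 5 + 3 = 8.
Ballots ranking Plan D above Measure 2: 11 − 8 = 3.
Measure 2 wins the head-to-head 8–3.

Measure 2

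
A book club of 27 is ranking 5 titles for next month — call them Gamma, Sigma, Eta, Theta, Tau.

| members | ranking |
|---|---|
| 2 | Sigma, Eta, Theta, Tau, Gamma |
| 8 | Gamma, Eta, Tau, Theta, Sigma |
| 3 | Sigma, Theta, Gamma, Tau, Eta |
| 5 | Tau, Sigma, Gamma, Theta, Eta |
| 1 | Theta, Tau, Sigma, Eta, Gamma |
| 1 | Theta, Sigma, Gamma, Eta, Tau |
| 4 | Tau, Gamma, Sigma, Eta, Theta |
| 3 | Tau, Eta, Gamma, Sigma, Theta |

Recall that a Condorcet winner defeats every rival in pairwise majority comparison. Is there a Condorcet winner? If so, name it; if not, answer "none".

Tau

Pairwise majorities:
Gamma vs Sigma: 15 to 12, Gamma.
Gamma vs Eta: Gamma preferred on 8+3+5+1+4 = 21 ballots; Gamma wins 21–6.
Gamma vs Theta: Gamma is ranked higher on 8+5+4+3 = 20 ballots, Theta on 7. Gamma wins 20–7.
Gamma vs Tau: Gamma is ranked higher on 8+3+1 = 12 ballots, Tau on 15. Tau wins 15–12.
Sigma vs Eta: 2+3+5+1+1+4 = 16 for Sigma, 11 for Eta — Sigma by 16–11.
Sigma vs Theta: 2+3+5+4+3 = 17 for Sigma, 10 for Theta — Sigma by 17–10.
Sigma vs Tau: Sigma is ranked higher on 2+3+1 = 6 ballots, Tau on 21. Tau wins 21–6.
Eta vs Theta: 17 to 10, Eta.
Eta vs Tau: 11 to 16, Tau.
Theta vs Tau: 2+3+1+1 = 7 for Theta, 20 for Tau — Tau by 20–7.
Tau beats each of Gamma, Sigma, Eta, Theta — Tau is the Condorcet winner.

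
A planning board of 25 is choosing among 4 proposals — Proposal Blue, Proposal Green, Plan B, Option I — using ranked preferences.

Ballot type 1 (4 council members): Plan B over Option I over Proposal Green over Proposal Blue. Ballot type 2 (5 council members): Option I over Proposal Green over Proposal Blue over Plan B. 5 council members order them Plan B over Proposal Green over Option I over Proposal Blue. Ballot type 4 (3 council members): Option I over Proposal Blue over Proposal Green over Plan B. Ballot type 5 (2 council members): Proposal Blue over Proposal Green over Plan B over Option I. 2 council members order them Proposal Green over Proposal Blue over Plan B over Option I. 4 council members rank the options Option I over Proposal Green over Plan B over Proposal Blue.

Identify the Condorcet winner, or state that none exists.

Check each pair by majority over 25 ballots:
Proposal Blue vs Proposal Green: Proposal Green wins 20–5.
Proposal Blue vs Plan B: Plan B wins 13–12.
Proposal Blue–Option I: Option I 21–4.
Proposal Green–Plan B: Proposal Green 16–9.
Proposal Green–Option I: Option I 16–9.
Plan B vs Option I: Plan B wins 13–12.
Each option drops at least one matchup (Proposal Blue loses to Proposal Green; Proposal Green loses to Option I; Plan B loses to Proposal Green; Option I loses to Plan B); the cycle Proposal Green → Plan B → Option I → Proposal Green rules out a Condorcet winner.

none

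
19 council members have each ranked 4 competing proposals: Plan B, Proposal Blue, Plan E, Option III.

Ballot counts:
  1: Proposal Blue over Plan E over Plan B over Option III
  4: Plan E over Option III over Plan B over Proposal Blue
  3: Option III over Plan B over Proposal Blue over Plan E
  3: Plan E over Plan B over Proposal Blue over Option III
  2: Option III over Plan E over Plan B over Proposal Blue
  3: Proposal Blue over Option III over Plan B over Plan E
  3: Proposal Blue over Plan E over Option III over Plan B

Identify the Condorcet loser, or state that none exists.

none

Pairwise majorities:
Plan B vs Proposal Blue: 12 to 7, Plan B.
Plan B vs Plan E: 3+3 = 6 for Plan B, 13 for Plan E — Plan E by 13–6.
Plan B vs Option III: Plan B preferred on 1+3 = 4 ballots; Option III wins 15–4.
Proposal Blue vs Plan E: 1+3+3+3 = 10 for Proposal Blue, 9 for Plan E — Proposal Blue by 10–9.
Proposal Blue vs Option III: 1+3+3+3 = 10 for Proposal Blue, 9 for Option III — Proposal Blue by 10–9.
Plan E vs Option III: 1+4+3+3 = 11 for Plan E, 8 for Option III — Plan E by 11–8.
No option is winless: Plan B beats Proposal Blue; Proposal Blue beats Plan E; Plan E beats Plan B; Option III beats Plan B. There is no Condorcet loser.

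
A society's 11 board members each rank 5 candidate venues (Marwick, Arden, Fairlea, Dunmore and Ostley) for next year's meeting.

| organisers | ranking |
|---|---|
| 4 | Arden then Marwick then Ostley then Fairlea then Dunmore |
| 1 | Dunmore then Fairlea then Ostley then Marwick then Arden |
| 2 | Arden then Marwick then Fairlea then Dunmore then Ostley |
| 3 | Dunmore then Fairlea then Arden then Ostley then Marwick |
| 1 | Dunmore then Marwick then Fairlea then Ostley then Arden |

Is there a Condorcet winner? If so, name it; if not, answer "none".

Arden

Pairwise majorities:
Marwick vs Arden: 2 to 9, Arden.
Marwick vs Fairlea: Marwick preferred on 4+2+1 = 7 ballots; Marwick wins 7–4.
Marwick vs Dunmore: Marwick preferred on 4+2 = 6 ballots; Marwick wins 6–5.
Marwick vs Ostley: Marwick is ranked higher on 4+2+1 = 7 ballots, Ostley on 4. Marwick wins 7–4.
Arden vs Fairlea: Arden preferred on 4+2 = 6 ballots; Arden wins 6–5.
Arden vs Dunmore: Arden preferred on 4+2 = 6 ballots; Arden wins 6–5.
Arden vs Ostley: 9 to 2, Arden.
Fairlea vs Dunmore: Fairlea is ranked higher on 4+2 = 6 ballots, Dunmore on 5. Fairlea wins 6–5.
Fairlea vs Ostley: 1+2+3+1 = 7 for Fairlea, 4 for Ostley — Fairlea by 7–4.
Dunmore vs Ostley: Dunmore is ranked higher on 1+2+3+1 = 7 ballots, Ostley on 4. Dunmore wins 7–4.
Arden wins every pairwise contest, so Arden is the Condorcet winner.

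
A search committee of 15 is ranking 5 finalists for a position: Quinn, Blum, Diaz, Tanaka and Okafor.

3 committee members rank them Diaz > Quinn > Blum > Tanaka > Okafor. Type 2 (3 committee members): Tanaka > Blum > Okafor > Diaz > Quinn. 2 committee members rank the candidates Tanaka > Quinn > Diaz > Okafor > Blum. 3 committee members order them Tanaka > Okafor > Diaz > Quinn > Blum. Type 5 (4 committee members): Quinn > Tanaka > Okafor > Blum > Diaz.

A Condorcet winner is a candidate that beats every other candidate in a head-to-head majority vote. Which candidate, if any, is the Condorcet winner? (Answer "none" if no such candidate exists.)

Tanaka

Pairwise majorities:
Quinn vs Blum: Quinn, 12–3.
Quinn–Diaz: Diaz 9–6.
Quinn vs Tanaka: 3+4 = 7 for Quinn, 8 for Tanaka — Tanaka by 8–7.
Quinn vs Okafor: Quinn is ranked higher on 3+2+4 = 9 ballots, Okafor on 6. Quinn wins 9–6.
Blum vs Diaz: 3+4 = 7 for Blum, 8 for Diaz — Diaz by 8–7.
Blum–Tanaka: Tanaka 12–3.
Blum vs Okafor: 3+3 = 6 for Blum, 9 for Okafor — Okafor by 9–6.
Diaz vs Tanaka: Tanaka wins 12–3.
Diaz vs Okafor: Okafor, 10–5.
Tanaka vs Okafor: Tanaka, 15–0.
Tanaka wins every pairwise contest, so Tanaka is the Condorcet winner.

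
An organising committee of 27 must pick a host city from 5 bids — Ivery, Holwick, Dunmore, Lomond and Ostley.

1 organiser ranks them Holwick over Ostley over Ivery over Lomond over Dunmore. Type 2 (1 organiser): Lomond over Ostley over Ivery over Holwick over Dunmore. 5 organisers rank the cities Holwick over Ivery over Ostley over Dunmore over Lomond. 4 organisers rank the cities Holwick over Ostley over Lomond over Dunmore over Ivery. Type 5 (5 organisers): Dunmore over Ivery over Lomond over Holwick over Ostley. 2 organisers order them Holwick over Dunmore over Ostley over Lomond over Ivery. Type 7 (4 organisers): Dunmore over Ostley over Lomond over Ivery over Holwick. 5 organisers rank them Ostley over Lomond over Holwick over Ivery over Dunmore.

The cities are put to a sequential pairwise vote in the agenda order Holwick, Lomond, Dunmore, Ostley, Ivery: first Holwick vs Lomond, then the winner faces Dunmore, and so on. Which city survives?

Ostley

Round 1: Holwick vs Lomond — 12–15, Lomond advances.
Round 2: Lomond vs Dunmore — 11–16, Dunmore advances.
Round 3: Dunmore vs Ostley — 11–16, Ostley advances.
Round 4: Ostley vs Ivery — 17–10, Ostley advances.
The agenda winner is Ostley.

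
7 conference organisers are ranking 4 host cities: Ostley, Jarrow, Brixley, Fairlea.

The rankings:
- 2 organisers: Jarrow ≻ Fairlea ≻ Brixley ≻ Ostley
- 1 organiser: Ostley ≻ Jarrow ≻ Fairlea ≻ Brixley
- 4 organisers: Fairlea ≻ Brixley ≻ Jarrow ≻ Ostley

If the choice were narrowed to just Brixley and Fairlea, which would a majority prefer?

Fairlea

No ballot ranks Brixley above Fairlea: 0.
Ballots ranking Fairlea above Brixley: 7 − 0 = 7.
Fairlea wins the head-to-head 7–0.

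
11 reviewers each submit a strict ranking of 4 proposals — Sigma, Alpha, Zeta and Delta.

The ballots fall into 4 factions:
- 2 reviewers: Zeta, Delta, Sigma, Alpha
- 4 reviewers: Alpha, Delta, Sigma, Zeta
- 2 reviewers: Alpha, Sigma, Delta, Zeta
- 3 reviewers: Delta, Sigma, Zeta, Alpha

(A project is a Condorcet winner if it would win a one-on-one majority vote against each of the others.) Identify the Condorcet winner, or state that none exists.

Check each pair by majority over 11 ballots:
Sigma vs Alpha: 2+3 = 5 for Sigma, 6 for Alpha — Alpha by 6–5.
Sigma vs Zeta: 4+2+3 = 9 for Sigma, 2 for Zeta — Sigma by 9–2.
Sigma vs Delta: Sigma is ranked higher on 2 ballots, Delta on 9. Delta wins 9–2.
Alpha vs Zeta: Alpha preferred on 4+2 = 6 ballots; Alpha wins 6–5.
Alpha vs Delta: 6 to 5, Alpha.
Zeta vs Delta: Zeta preferred on 2 ballots; Delta wins 9–2.
Alpha beats each of Sigma, Zeta, Delta — Alpha is the Condorcet winner.

Alpha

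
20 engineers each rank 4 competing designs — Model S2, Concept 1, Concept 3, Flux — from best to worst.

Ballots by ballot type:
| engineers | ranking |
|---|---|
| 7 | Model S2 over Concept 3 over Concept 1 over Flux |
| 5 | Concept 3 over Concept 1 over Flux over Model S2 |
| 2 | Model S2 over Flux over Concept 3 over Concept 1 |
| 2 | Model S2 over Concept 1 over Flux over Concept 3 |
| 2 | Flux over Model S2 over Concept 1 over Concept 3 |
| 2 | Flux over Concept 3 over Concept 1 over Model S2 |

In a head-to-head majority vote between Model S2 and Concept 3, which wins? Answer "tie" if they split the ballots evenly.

Model S2

Ballots ranking Model S2 above Concept 3: 7 + 2 + 2 + 2 = 13.
Ballots ranking Concept 3 above Model S2: 20 − 13 = 7.
Model S2 wins the head-to-head 13–7.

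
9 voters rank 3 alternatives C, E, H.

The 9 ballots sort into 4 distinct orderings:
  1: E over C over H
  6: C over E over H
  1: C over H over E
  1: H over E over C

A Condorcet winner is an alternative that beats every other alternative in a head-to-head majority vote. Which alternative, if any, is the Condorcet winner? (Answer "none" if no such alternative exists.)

Check each pair by majority over 9 ballots:
C vs E: C wins 7–2.
C vs H: 1+6+1 = 8 for C, 1 for H — C by 8–1.
E–H: E 7–2.
C defeats every rival head-to-head and is the Condorcet winner.

C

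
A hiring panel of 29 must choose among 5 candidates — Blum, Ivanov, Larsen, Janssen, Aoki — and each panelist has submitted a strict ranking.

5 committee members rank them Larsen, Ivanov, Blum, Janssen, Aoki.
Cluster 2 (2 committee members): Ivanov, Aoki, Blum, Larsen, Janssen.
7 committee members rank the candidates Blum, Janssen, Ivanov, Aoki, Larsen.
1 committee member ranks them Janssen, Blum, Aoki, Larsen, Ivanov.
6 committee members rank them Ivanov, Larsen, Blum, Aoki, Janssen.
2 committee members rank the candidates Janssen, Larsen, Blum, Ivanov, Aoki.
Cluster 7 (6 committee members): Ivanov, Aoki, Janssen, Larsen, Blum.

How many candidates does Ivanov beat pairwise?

Ivanov against each rival (29 committee members):
Ivanov vs Blum: 5+2+6+6 = 19 for Ivanov, 10 for Blum — Ivanov by 19–10.
Ivanov vs Larsen: Ivanov wins 21–8.
Ivanov vs Janssen: Ivanov, 19–10.
Ivanov vs Aoki: Ivanov preferred on 5+2+7+6+2+6 = 28 ballots; Ivanov wins 28–1.
Ivanov beats Blum, Larsen, Janssen, Aoki — 4 pairwise wins.

4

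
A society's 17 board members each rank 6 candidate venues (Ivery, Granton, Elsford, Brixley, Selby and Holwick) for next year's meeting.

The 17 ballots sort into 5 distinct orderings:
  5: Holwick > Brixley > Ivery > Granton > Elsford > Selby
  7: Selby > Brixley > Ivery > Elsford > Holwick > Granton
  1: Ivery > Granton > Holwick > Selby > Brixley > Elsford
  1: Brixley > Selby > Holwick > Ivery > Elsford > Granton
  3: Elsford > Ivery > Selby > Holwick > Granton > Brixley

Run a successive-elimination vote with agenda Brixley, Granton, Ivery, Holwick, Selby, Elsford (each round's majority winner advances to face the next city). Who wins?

Selby

Round 1: Brixley vs Granton — 13–4, Brixley advances.
Round 2: Brixley vs Ivery — 13–4, Brixley advances.
Round 3: Brixley vs Holwick — 8–9, Holwick advances.
Round 4: Holwick vs Selby — 6–11, Selby advances.
Round 5: Selby vs Elsford — 9–8, Selby advances.
The agenda winner is Selby.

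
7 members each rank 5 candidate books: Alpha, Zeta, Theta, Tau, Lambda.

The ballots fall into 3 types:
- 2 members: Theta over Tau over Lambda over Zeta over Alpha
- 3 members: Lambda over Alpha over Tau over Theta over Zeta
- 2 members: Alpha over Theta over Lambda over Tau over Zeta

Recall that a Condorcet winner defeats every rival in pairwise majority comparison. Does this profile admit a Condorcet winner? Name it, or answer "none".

Head-to-head results (7 members):
Alpha vs Zeta: Alpha is ranked higher on 3+2 = 5 ballots, Zeta on 2. Alpha wins 5–2.
Alpha vs Theta: Alpha is ranked higher on 3+2 = 5 ballots, Theta on 2. Alpha wins 5–2.
Alpha vs Tau: 5 to 2, Alpha.
Alpha vs Lambda: 2 to 5, Lambda.
Zeta vs Theta: 0 to 7, Theta.
Zeta vs Tau: 0 for Zeta, 7 for Tau — Tau by 7–0.
Zeta vs Lambda: 0 for Zeta, 7 for Lambda — Lambda by 7–0.
Theta vs Tau: 2+2 = 4 for Theta, 3 for Tau — Theta by 4–3.
Theta vs Lambda: 4 to 3, Theta.
Tau vs Lambda: Tau is ranked higher on 2 ballots, Lambda on 5. Lambda wins 5–2.
Every book loses at least once (Alpha loses to Lambda; Zeta loses to Alpha; Theta loses to Alpha; Tau loses to Alpha; Lambda loses to Theta). The majority relation contains the cycle Alpha beats Theta beats Lambda beats Alpha, so there is no Condorcet winner.

none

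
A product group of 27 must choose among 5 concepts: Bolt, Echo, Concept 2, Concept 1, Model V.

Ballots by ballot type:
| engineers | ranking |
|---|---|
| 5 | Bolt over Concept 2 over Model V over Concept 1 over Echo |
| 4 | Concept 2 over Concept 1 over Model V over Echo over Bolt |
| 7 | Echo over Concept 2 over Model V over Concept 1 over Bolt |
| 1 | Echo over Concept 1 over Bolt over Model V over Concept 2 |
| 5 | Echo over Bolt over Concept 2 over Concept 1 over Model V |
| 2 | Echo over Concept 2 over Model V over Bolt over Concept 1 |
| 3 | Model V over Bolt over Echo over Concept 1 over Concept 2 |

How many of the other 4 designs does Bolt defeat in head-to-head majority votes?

Bolt against each rival (27 engineers):
Bolt vs Echo: Echo, 19–8.
Bolt vs Concept 2: Bolt wins 14–13.
Bolt vs Concept 1: 5+5+2+3 = 15 for Bolt, 12 for Concept 1 — Bolt by 15–12.
Bolt vs Model V: Bolt is ranked higher on 5+1+5 = 11 ballots, Model V on 16. Model V wins 16–11.
Bolt beats Concept 2, Concept 1; loses to Echo, Model V — 2 pairwise wins.

2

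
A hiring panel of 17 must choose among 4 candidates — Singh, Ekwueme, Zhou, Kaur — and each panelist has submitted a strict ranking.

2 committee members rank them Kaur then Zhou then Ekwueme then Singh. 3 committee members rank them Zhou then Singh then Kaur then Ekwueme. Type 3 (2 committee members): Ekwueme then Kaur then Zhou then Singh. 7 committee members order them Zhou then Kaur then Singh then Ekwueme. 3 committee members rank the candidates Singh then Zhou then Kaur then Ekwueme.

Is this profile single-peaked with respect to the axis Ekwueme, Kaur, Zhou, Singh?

Axis positions: Ekwueme=1, Kaur=2, Zhou=3, Singh=4.
Type 1 (peak Kaur at position 2): ranking walks positions 2-3-1-4, expanding outward from the peak — single-peaked.
Type 2 (peak Zhou at position 3): ranking walks positions 3-4-2-1, expanding outward from the peak — single-peaked.
Type 3 (peak Ekwueme at position 1): ranking walks positions 1-2-3-4, expanding outward from the peak — single-peaked.
Type 4 (peak Zhou at position 3): ranking walks positions 3-2-4-1, expanding outward from the peak — single-peaked.
Type 5 (peak Singh at position 4): ranking walks positions 4-3-2-1, expanding outward from the peak — single-peaked.
Every ranking is single-peaked on this axis.

yes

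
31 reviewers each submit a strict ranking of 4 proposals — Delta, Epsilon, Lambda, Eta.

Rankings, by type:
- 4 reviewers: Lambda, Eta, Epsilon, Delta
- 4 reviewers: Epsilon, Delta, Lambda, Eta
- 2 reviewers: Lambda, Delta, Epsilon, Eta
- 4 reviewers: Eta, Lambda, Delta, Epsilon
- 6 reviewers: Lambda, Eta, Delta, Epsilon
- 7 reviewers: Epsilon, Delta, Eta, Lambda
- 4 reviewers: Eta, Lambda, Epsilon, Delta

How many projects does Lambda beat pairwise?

3

Lambda against each rival (31 reviewers):
Lambda vs Delta: Lambda is ranked higher on 4+2+4+6+4 = 20 ballots, Delta on 11. Lambda wins 20–11.
Lambda vs Epsilon: Lambda, 20–11.
Lambda vs Eta: 16 to 15, Lambda.
Lambda beats Delta, Epsilon, Eta — 3 pairwise wins.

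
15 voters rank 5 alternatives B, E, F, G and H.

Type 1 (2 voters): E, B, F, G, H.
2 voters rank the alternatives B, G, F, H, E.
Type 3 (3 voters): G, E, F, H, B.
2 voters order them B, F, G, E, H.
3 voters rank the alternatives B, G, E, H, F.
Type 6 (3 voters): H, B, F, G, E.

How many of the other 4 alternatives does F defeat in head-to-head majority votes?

F against each rival (15 voters):
F vs B: B, 12–3.
F–E: E 8–7.
F vs G: F preferred on 2+2+3 = 7 ballots; G wins 8–7.
F–H: F 9–6.
F beats H; loses to B, E, G — 1 pairwise win.

1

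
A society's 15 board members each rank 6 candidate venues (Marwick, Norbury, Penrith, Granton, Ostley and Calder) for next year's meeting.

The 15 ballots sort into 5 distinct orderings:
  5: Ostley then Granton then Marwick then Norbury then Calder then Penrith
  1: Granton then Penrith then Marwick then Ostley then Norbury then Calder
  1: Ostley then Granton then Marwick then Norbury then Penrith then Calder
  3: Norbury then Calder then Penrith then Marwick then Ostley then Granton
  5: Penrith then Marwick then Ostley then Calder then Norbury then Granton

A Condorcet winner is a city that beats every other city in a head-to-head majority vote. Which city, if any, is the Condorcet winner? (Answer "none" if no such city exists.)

Head-to-head results (15 organisers):
Marwick vs Norbury: Marwick, 12–3.
Marwick vs Penrith: 6 to 9, Penrith.
Marwick vs Granton: 8 to 7, Marwick.
Marwick vs Ostley: Marwick preferred on 1+3+5 = 9 ballots; Marwick wins 9–6.
Marwick vs Calder: Marwick wins 12–3.
Norbury vs Penrith: Norbury, 9–6.
Norbury vs Granton: 3+5 = 8 for Norbury, 7 for Granton — Norbury by 8–7.
Norbury vs Ostley: Ostley wins 12–3.
Norbury vs Calder: 10 to 5, Norbury.
Penrith vs Granton: Penrith wins 8–7.
Penrith vs Ostley: Penrith, 9–6.
Penrith vs Calder: Calder wins 8–7.
Granton vs Ostley: Ostley wins 14–1.
Granton–Calder: Calder 8–7.
Ostley vs Calder: Ostley wins 12–3.
Every city loses at least once (Marwick loses to Penrith; Norbury loses to Marwick; Penrith loses to Norbury; Granton loses to Marwick; Ostley loses to Marwick; Calder loses to Marwick). The majority relation contains the cycle Marwick beats Norbury beats Penrith beats Marwick, so there is no Condorcet winner.

none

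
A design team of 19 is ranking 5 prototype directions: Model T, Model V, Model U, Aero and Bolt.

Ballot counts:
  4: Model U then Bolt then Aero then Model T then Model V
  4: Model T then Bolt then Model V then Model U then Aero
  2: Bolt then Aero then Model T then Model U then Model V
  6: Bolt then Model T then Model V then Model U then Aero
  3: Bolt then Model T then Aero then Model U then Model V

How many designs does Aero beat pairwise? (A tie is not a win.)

0

Aero against each rival (19 engineers):
Aero vs Model T: Aero preferred on 4+2 = 6 ballots; Model T wins 13–6.
Aero vs Model V: Model V wins 10–9.
Aero–Model U: Model U 14–5.
Aero vs Bolt: Bolt wins 19–0.
Aero beats no one; loses to Model T, Model V, Model U, Bolt — 0 pairwise wins.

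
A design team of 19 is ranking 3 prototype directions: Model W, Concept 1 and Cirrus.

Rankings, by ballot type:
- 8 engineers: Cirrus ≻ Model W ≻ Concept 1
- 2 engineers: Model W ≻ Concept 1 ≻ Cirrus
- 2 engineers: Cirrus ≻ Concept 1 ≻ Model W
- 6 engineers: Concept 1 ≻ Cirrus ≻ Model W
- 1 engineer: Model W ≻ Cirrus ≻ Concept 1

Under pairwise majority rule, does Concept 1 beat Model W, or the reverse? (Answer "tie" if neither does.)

Model W

Ballots ranking Concept 1 above Model W: 2 + 6 = 8.
Ballots ranking Model W above Concept 1: 19 − 8 = 11.
Model W wins the head-to-head 11–8.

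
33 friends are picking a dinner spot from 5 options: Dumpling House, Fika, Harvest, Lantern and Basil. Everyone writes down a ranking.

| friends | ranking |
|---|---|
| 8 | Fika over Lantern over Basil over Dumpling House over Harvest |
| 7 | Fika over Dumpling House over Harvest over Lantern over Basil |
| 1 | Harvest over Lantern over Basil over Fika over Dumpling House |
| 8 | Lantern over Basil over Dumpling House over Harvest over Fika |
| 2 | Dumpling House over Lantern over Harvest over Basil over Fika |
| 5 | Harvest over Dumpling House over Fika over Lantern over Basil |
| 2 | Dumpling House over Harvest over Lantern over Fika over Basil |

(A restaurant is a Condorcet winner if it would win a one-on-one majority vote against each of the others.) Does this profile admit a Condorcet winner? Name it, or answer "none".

none

Check each pair by majority over 33 ballots:
Dumpling House–Fika: Dumpling House 17–16.
Dumpling House vs Harvest: Dumpling House, 27–6.
Dumpling House vs Lantern: Lantern wins 17–16.
Dumpling House vs Basil: 16 to 17, Basil.
Fika vs Harvest: Harvest wins 18–15.
Fika vs Lantern: Fika, 20–13.
Fika vs Basil: Fika wins 22–11.
Harvest vs Lantern: 15 to 18, Lantern.
Harvest vs Basil: Harvest is ranked higher on 7+1+2+5+2 = 17 ballots, Basil on 16. Harvest wins 17–16.
Lantern–Basil: Lantern 33–0.
No restaurant is unbeaten: Dumpling House loses to Lantern; Fika loses to Dumpling House; Harvest loses to Dumpling House; Lantern loses to Fika; Basil loses to Fika. In particular Dumpling House > Fika > Lantern > Dumpling House is a majority cycle — no Condorcet winner exists.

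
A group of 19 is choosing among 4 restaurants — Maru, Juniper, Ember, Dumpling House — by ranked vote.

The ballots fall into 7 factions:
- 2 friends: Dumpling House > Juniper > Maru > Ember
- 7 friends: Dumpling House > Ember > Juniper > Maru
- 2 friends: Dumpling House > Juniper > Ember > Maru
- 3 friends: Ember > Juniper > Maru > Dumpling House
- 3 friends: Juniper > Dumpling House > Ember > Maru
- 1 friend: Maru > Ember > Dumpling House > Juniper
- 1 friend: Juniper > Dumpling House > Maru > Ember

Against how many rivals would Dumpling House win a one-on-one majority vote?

Dumpling House against each rival (19 friends):
Dumpling House vs Maru: Dumpling House wins 15–4.
Dumpling House vs Juniper: 2+7+2+1 = 12 for Dumpling House, 7 for Juniper — Dumpling House by 12–7.
Dumpling House vs Ember: Dumpling House is ranked higher on 2+7+2+3+1 = 15 ballots, Ember on 4. Dumpling House wins 15–4.
Dumpling House beats Maru, Juniper, Ember — 3 pairwise wins.

3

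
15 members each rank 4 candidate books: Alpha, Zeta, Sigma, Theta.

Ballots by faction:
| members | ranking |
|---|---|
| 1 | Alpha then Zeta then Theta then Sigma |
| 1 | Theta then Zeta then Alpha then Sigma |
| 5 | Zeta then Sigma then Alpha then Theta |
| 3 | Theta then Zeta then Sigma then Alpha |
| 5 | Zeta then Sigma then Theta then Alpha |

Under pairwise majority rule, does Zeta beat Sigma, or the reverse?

Ballots ranking Zeta above Sigma: 1 + 1 + 5 + 3 + 5 = 15.
Ballots ranking Sigma above Zeta: 15 − 15 = 0.
Zeta wins the head-to-head 15–0.

Zeta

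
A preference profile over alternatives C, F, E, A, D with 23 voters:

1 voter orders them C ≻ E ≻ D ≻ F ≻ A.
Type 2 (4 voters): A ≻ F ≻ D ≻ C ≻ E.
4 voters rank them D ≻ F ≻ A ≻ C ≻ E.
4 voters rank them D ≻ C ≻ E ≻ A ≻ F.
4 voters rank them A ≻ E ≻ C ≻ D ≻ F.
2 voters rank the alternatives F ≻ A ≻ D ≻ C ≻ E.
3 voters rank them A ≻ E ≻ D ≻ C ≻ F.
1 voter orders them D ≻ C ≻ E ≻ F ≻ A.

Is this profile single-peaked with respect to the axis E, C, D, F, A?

no

Axis positions: E=1, C=2, D=3, F=4, A=5.
Type 1 (peak C at position 2): ranking walks positions 2-1-3-4-5, expanding outward from the peak — single-peaked.
Type 2 (peak A at position 5): ranking walks positions 5-4-3-2-1, expanding outward from the peak — single-peaked.
Type 3 (peak D at position 3): ranking walks positions 3-4-5-2-1, expanding outward from the peak — single-peaked.
Type 4: ranking walks positions 3-2-1-5-4; A is ranked above F even though F lies between A and the peak D on the axis — preferences dip and rise again. Not single-peaked.
Type 5: ranking walks positions 5-1-2-3-4; E is ranked above F even though F lies between E and the peak A on the axis — preferences dip and rise again. Not single-peaked.
Type 6 (peak F at position 4): ranking walks positions 4-5-3-2-1, expanding outward from the peak — single-peaked.
Type 7: ranking walks positions 5-1-3-2-4; E is ranked above F even though F lies between E and the peak A on the axis — preferences dip and rise again. Not single-peaked.
Type 8 (peak D at position 3): ranking walks positions 3-2-1-4-5, expanding outward from the peak — single-peaked.
Type 4 violates single-peakedness, so the profile is not single-peaked on this axis.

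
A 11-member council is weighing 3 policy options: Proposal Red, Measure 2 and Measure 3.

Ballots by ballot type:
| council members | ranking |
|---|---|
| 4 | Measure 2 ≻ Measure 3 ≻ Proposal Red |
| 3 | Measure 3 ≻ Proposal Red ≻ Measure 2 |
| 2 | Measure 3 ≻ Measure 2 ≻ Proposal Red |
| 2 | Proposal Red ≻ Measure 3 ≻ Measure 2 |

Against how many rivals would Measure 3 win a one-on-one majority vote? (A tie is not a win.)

2

Measure 3 against each rival (11 council members):
Measure 3 vs Proposal Red: Measure 3 wins 9–2.
Measure 3 vs Measure 2: 3+2+2 = 7 for Measure 3, 4 for Measure 2 — Measure 3 by 7–4.
Measure 3 beats Proposal Red, Measure 2 — 2 pairwise wins.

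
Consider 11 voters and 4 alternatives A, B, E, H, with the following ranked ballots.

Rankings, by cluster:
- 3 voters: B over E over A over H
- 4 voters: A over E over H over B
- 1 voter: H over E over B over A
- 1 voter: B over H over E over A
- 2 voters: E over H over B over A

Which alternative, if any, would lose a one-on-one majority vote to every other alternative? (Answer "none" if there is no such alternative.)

none

Head-to-head results (11 voters):
A vs B: B wins 7–4.
A–E: E 7–4.
A vs H: 7 to 4, A.
B vs E: E wins 7–4.
B vs H: H wins 7–4.
E–H: E 9–2.
No alternative is winless: A beats H; B beats A; E beats A; H beats B. There is no Condorcet loser.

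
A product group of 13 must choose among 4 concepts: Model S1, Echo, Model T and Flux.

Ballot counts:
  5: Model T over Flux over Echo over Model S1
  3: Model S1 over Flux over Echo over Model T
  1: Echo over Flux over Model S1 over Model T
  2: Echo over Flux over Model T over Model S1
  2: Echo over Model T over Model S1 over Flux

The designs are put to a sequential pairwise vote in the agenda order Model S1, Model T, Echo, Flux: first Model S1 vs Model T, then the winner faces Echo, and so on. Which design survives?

Flux

Round 1: Model S1 vs Model T — 4–9, Model T advances.
Round 2: Model T vs Echo — 5–8, Echo advances.
Round 3: Echo vs Flux — 5–8, Flux advances.
The agenda winner is Flux.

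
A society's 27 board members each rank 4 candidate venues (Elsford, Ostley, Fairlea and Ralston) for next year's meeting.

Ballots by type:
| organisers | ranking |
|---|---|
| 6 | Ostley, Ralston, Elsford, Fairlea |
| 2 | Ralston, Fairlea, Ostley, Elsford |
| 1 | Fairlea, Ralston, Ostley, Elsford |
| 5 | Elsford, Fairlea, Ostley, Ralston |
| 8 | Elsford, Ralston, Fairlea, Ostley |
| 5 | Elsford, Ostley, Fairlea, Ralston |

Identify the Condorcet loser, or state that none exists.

none

Head-to-head results (27 organisers):
Elsford vs Ostley: Elsford preferred on 5+8+5 = 18 ballots; Elsford wins 18–9.
Elsford vs Fairlea: Elsford preferred on 6+5+8+5 = 24 ballots; Elsford wins 24–3.
Elsford vs Ralston: Elsford, 18–9.
Ostley vs Fairlea: Fairlea, 16–11.
Ostley–Ralston: Ostley 16–11.
Fairlea vs Ralston: 11 to 16, Ralston.
No city is winless: Elsford beats Ostley; Ostley beats Ralston; Fairlea beats Ostley; Ralston beats Fairlea. There is no Condorcet loser.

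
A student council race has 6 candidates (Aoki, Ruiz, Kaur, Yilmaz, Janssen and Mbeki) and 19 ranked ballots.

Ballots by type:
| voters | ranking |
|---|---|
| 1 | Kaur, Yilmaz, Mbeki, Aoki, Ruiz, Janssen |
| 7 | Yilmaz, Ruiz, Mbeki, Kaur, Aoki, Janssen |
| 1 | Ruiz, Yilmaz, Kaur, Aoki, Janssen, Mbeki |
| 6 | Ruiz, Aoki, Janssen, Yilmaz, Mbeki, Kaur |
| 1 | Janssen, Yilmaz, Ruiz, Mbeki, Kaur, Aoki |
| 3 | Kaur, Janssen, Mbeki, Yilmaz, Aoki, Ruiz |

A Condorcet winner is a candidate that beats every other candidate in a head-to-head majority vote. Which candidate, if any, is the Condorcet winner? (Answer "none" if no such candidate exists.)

Check each pair by majority over 19 ballots:
Aoki vs Ruiz: Ruiz wins 15–4.
Aoki vs Kaur: Kaur wins 13–6.
Aoki vs Yilmaz: Yilmaz, 13–6.
Aoki vs Janssen: Aoki wins 15–4.
Aoki vs Mbeki: Mbeki wins 12–7.
Ruiz vs Kaur: Ruiz wins 15–4.
Ruiz vs Yilmaz: Yilmaz wins 12–7.
Ruiz–Janssen: Ruiz 15–4.
Ruiz vs Mbeki: Ruiz, 15–4.
Kaur vs Yilmaz: Yilmaz, 15–4.
Kaur–Janssen: Kaur 12–7.
Kaur vs Mbeki: Mbeki wins 14–5.
Yilmaz vs Janssen: Janssen wins 10–9.
Yilmaz vs Mbeki: Yilmaz, 16–3.
Janssen vs Mbeki: Janssen, 11–8.
Every candidate loses at least once (Aoki loses to Ruiz; Ruiz loses to Yilmaz; Kaur loses to Ruiz; Yilmaz loses to Janssen; Janssen loses to Aoki; Mbeki loses to Ruiz). The majority relation contains the cycle Aoki > Janssen > Yilmaz > Aoki, so there is no Condorcet winner.

none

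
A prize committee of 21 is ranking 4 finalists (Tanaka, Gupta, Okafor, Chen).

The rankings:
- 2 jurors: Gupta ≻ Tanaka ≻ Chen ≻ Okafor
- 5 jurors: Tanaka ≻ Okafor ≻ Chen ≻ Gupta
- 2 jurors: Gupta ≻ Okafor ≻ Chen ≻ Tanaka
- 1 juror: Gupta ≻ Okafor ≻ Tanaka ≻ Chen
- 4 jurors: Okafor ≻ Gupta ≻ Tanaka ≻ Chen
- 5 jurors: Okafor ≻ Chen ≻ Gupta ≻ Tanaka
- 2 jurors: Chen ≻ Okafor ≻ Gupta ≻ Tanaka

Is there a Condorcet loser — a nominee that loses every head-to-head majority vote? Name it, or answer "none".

Pairwise majorities:
Tanaka vs Gupta: Gupta, 16–5.
Tanaka–Okafor: Okafor 14–7.
Tanaka vs Chen: Tanaka preferred on 2+5+1+4 = 12 ballots; Tanaka wins 12–9.
Gupta vs Okafor: 2+2+1 = 5 for Gupta, 16 for Okafor — Okafor by 16–5.
Gupta vs Chen: Chen, 12–9.
Okafor–Chen: Okafor 17–4.
Each nominee has at least one pairwise win (Tanaka beats Chen; Gupta beats Tanaka; Okafor beats Tanaka; Chen beats Gupta) — no Condorcet loser.

none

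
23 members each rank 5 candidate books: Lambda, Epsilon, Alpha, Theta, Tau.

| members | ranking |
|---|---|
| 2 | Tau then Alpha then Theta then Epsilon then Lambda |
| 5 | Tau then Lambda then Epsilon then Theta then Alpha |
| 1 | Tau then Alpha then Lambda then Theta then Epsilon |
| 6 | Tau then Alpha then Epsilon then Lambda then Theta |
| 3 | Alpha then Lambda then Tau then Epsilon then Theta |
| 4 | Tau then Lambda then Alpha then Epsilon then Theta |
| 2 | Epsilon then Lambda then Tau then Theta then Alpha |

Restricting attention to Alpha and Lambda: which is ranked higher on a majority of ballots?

Alpha

Ballots ranking Alpha above Lambda: 2 + 1 + 6 + 3 = 12.
Ballots ranking Lambda above Alpha: 23 − 12 = 11.
Alpha wins the head-to-head 12–11.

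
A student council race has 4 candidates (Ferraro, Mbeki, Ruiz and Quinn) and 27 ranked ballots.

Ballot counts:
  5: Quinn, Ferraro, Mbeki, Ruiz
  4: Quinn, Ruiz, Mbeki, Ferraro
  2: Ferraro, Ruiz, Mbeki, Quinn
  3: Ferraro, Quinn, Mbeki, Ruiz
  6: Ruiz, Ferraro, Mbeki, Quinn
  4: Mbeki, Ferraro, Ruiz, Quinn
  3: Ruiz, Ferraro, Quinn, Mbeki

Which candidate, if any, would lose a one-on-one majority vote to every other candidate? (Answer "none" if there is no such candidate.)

Pairwise majorities:
Ferraro vs Mbeki: 5+2+3+6+3 = 19 for Ferraro, 8 for Mbeki — Ferraro by 19–8.
Ferraro vs Ruiz: 14 to 13, Ferraro.
Ferraro vs Quinn: Ferraro wins 18–9.
Mbeki–Ruiz: Ruiz 15–12.
Mbeki vs Quinn: Quinn wins 15–12.
Ruiz vs Quinn: 15 to 12, Ruiz.
Only Mbeki has no wins; Mbeki is the Condorcet loser.

Mbeki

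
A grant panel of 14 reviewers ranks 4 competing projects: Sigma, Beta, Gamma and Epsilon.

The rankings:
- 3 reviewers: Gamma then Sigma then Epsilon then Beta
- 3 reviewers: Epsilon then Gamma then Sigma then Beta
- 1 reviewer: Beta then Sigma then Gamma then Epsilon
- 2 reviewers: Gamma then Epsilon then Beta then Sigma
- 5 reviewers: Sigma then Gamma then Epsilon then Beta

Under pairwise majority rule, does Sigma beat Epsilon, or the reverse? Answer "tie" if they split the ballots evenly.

Sigma

Ballots ranking Sigma above Epsilon: 3 + 1 + 5 = 9.
Ballots ranking Epsilon above Sigma: 14 − 9 = 5.
Sigma wins the head-to-head 9–5.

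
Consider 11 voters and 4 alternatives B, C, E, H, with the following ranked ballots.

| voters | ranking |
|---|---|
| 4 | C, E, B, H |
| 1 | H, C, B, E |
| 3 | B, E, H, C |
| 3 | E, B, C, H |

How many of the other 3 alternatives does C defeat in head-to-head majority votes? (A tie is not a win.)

1

C against each rival (11 voters):
C–B: B 6–5.
C vs E: C preferred on 4+1 = 5 ballots; E wins 6–5.
C vs H: 4+3 = 7 for C, 4 for H — C by 7–4.
C beats H; loses to B, E — 1 pairwise win.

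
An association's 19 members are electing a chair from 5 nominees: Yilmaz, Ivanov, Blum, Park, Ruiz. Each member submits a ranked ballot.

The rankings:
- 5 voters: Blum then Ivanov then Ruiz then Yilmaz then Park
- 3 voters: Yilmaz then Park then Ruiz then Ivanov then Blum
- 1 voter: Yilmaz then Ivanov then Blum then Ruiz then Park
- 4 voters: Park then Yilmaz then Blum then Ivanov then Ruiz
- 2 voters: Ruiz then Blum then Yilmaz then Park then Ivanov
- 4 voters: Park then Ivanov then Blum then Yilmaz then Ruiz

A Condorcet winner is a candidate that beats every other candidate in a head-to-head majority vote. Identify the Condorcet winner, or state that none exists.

none

Pairwise majorities:
Yilmaz vs Ivanov: Yilmaz wins 10–9.
Yilmaz–Blum: Blum 11–8.
Yilmaz vs Park: Yilmaz wins 11–8.
Yilmaz vs Ruiz: Yilmaz, 12–7.
Ivanov–Blum: Blum 11–8.
Ivanov vs Park: Park, 13–6.
Ivanov vs Ruiz: Ivanov, 14–5.
Blum vs Park: Park wins 11–8.
Blum vs Ruiz: Blum wins 14–5.
Park vs Ruiz: Park wins 11–8.
Each candidate drops at least one matchup (Yilmaz loses to Blum; Ivanov loses to Yilmaz; Blum loses to Park; Park loses to Yilmaz; Ruiz loses to Yilmaz); the cycle Yilmaz → Park → Blum → Yilmaz rules out a Condorcet winner.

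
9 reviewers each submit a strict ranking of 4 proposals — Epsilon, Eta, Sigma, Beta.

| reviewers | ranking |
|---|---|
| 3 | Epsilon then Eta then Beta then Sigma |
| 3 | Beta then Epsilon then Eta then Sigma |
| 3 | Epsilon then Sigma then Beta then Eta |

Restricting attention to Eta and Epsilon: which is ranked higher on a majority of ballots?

Epsilon

No ballot ranks Eta above Epsilon: 0.
Ballots ranking Epsilon above Eta: 9 − 0 = 9.
Epsilon wins the head-to-head 9–0.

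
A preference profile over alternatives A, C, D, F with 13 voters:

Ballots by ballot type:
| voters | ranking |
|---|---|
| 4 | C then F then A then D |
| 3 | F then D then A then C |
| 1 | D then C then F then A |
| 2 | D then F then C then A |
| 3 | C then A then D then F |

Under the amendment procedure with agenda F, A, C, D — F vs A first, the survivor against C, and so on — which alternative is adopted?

Round 1: F vs A — 10–3, F advances.
Round 2: F vs C — 5–8, C advances.
Round 3: C vs D — 7–6, C advances.
The agenda winner is C.

C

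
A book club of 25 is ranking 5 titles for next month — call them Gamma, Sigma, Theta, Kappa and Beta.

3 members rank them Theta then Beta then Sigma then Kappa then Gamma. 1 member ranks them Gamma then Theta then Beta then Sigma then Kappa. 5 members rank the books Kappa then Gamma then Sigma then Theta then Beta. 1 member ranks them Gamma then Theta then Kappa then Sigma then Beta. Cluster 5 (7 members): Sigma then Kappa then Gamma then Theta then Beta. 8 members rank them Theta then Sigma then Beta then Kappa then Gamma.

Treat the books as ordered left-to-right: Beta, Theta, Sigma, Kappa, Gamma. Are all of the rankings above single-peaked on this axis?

Axis positions: Beta=1, Theta=2, Sigma=3, Kappa=4, Gamma=5.
Cluster 1 (peak Theta at position 2): ranking walks positions 2-1-3-4-5, expanding outward from the peak — single-peaked.
Cluster 2: ranking walks positions 5-2-1-3-4; Theta is ranked above Kappa even though Kappa lies between Theta and the peak Gamma on the axis — preferences dip and rise again. Not single-peaked.
Cluster 3 (peak Kappa at position 4): ranking walks positions 4-5-3-2-1, expanding outward from the peak — single-peaked.
Cluster 4: ranking walks positions 5-2-4-3-1; Theta is ranked above Kappa even though Kappa lies between Theta and the peak Gamma on the axis — preferences dip and rise again. Not single-peaked.
Cluster 5 (peak Sigma at position 3): ranking walks positions 3-4-5-2-1, expanding outward from the peak — single-peaked.
Cluster 6 (peak Theta at position 2): ranking walks positions 2-3-1-4-5, expanding outward from the peak — single-peaked.
Cluster 2 violates single-peakedness, so the profile is not single-peaked on this axis.

no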